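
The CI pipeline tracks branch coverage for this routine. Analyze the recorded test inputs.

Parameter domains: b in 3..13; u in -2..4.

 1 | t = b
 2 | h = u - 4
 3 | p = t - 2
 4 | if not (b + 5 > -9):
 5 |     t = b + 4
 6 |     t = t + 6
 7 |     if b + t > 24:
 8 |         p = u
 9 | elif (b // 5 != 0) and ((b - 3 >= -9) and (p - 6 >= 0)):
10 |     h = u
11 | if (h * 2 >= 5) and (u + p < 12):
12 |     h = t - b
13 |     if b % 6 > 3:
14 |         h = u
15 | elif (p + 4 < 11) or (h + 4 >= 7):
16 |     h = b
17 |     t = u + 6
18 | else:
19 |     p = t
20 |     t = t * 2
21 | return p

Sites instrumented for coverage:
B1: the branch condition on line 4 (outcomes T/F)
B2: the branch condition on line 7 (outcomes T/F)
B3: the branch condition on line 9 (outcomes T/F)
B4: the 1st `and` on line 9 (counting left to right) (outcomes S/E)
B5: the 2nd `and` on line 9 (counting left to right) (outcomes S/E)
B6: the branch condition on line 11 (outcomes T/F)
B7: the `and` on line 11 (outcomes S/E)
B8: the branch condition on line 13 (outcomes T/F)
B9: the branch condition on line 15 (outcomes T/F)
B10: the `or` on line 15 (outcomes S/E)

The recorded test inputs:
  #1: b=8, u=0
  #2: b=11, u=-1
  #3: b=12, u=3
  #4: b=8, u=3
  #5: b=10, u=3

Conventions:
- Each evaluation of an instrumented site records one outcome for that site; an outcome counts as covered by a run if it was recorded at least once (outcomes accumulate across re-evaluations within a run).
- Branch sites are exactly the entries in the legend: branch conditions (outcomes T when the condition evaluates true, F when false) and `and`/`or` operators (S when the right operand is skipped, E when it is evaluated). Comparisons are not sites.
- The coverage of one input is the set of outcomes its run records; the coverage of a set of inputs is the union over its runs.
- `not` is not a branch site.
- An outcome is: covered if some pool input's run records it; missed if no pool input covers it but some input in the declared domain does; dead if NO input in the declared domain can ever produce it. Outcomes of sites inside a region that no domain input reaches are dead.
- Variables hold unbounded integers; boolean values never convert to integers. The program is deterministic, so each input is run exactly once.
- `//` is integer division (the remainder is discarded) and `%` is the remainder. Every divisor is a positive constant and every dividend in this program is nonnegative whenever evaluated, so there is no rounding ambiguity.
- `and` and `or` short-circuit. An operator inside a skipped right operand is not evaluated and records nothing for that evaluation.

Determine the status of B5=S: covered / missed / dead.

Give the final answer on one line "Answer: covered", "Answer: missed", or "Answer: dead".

no pool input records B5=S
checking all 77 inputs in the declared domain: B5=S is never recorded -> dead

Answer: dead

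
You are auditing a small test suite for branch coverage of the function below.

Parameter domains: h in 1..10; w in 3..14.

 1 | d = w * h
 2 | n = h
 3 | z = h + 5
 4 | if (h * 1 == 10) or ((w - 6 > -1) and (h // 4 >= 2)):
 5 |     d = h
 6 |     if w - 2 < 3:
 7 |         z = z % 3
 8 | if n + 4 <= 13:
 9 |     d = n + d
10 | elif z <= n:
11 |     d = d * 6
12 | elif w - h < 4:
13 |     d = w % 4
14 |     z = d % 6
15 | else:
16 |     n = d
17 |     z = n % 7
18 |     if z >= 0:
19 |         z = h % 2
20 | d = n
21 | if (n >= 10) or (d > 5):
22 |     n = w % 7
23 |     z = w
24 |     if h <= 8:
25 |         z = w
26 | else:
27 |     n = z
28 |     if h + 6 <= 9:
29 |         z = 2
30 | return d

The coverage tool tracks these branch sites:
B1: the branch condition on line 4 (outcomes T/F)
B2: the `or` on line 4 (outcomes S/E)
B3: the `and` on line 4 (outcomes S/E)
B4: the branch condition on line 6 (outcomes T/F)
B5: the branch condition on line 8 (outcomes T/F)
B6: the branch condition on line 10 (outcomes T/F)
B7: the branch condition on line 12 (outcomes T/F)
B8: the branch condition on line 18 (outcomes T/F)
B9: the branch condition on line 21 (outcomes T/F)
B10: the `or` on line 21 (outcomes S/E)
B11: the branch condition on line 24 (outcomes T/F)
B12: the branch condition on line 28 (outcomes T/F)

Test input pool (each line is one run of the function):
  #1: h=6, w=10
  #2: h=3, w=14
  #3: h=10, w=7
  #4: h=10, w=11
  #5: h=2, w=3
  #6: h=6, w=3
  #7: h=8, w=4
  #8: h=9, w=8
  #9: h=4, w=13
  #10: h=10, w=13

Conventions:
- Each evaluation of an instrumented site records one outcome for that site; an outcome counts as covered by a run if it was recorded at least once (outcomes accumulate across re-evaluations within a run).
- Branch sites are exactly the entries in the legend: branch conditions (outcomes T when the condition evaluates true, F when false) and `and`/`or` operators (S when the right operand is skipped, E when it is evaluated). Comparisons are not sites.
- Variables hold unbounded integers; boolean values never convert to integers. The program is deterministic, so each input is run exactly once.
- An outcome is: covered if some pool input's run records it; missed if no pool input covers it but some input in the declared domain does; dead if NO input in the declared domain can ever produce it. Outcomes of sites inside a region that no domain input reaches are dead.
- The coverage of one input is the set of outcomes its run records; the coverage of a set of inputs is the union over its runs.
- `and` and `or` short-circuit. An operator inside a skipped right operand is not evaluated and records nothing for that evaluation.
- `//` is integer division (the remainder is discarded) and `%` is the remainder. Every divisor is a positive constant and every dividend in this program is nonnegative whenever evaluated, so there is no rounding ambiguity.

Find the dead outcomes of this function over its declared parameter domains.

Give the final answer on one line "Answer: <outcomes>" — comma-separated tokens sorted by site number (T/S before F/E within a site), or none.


sweeping the full domain (120 inputs) for each outcome:
  B8=F: never recorded by any domain input -> dead
  reachable outcomes have witnesses, e.g. B1=T (e.g. h=8, w=6), B1=F (e.g. h=1, w=3), B2=S (e.g. h=10, w=3), B2=E (e.g. h=1, w=3)
Answer: B8=F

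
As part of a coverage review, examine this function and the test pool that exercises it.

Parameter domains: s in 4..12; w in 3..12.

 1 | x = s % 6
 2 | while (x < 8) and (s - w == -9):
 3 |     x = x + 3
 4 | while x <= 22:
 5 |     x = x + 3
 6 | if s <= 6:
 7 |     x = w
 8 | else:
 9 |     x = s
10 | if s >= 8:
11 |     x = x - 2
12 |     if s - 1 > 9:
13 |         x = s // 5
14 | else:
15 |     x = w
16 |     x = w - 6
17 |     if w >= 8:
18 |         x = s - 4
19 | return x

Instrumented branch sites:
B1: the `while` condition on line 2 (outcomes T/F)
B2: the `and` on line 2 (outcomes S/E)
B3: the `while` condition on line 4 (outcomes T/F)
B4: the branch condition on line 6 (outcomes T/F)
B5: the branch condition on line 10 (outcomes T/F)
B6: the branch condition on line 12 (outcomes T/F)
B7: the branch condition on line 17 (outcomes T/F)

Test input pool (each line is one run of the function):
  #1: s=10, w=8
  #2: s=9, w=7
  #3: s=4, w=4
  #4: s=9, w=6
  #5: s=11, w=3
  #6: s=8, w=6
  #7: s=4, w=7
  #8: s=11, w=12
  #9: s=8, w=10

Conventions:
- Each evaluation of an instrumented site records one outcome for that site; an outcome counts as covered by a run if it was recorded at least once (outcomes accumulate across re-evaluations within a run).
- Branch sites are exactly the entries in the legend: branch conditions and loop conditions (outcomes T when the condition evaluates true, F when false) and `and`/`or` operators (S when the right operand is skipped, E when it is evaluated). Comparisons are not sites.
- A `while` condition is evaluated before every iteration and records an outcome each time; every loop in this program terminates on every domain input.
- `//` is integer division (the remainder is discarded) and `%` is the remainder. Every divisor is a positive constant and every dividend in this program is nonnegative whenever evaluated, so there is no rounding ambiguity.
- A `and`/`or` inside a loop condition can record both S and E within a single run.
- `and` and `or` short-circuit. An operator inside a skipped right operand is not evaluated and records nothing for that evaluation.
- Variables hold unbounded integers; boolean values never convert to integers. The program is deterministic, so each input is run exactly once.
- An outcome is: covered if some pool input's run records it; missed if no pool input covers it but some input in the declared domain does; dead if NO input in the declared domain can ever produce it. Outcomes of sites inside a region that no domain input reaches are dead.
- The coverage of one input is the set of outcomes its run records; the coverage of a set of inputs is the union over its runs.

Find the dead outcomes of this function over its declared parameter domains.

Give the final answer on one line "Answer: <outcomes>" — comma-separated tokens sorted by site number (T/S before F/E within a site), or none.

running all 90 domain inputs and tallying outcomes:
  B1=T: unreachable across the whole domain -> dead
  B2=S: unreachable across the whole domain -> dead
  reachable outcomes have witnesses, e.g. B1=F (e.g. s=4, w=3), B2=E (e.g. s=4, w=3), B3=T (e.g. s=4, w=3), B3=F (e.g. s=4, w=3)

Answer: B1=T, B2=S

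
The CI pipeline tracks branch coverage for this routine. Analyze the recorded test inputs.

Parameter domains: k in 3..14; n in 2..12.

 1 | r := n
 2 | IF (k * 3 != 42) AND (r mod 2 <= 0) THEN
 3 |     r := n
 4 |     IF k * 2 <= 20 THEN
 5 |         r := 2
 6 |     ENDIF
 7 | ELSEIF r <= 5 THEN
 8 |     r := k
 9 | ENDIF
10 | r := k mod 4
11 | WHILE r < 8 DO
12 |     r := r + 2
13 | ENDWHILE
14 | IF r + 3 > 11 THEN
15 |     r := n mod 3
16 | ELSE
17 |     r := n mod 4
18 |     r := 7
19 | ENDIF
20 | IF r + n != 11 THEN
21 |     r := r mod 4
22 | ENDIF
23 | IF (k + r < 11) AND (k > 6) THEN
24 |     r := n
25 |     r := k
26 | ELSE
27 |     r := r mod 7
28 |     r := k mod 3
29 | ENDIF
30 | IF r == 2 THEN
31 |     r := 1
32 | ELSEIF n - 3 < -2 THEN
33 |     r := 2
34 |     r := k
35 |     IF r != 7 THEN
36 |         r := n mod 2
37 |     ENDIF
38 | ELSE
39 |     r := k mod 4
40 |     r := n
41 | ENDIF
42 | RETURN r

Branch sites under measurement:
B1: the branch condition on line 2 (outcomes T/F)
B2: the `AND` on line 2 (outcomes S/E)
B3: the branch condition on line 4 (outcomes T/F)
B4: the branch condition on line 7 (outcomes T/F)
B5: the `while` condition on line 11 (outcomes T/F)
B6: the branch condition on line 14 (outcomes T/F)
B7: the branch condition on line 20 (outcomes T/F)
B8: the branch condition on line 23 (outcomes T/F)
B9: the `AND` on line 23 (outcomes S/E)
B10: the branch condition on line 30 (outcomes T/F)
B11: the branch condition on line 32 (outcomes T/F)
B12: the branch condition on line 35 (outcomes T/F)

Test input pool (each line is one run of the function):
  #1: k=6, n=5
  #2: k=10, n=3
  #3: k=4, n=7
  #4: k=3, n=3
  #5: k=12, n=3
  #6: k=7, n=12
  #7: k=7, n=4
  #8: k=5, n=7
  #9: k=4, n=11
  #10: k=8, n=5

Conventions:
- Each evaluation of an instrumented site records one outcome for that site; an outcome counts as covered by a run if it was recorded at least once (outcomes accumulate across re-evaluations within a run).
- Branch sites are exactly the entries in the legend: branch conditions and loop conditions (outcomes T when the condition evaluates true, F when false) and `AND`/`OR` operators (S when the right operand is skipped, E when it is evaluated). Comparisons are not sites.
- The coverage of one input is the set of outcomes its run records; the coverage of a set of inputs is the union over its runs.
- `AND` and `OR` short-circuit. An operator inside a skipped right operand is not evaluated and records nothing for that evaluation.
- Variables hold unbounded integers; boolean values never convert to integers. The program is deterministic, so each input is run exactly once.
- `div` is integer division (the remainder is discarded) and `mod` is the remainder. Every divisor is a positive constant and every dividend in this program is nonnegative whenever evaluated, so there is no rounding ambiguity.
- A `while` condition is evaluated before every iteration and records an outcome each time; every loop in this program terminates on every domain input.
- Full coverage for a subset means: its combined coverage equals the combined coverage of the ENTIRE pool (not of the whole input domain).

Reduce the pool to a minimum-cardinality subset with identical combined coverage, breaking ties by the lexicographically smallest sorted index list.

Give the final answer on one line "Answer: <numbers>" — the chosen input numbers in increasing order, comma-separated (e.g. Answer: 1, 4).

#1 (k=6, n=5) -> B2->E, B1->F, B4->T, B5->T, B5->T, B5->T, B5->F, B6->F, B7->T, B9->E, B8->F, B10->F, B11->F; covered: B1=F, B2=E, B4=T, B5=T, B5=F, B6=F, B7=T, B8=F, B9=E, B10=F, B11=F
#2 (k=10, n=3) -> B2->E, B1->F, B4->T, B5->T, B5->T, B5->T, B5->F, B6->F, B7->T, B9->S, B8->F, B10->F, B11->F; covered: B1=F, B2=E, B4=T, B5=T, B5=F, B6=F, B7=T, B8=F, B9=S, B10=F, B11=F
#3 (k=4, n=7) -> B2->E, B1->F, B4->F, B5->T, B5->T, B5->T, B5->T, B5->F, B6->F, B7->T, B9->E, B8->F, B10->F, B11->F; covered: B1=F, B2=E, B4=F, B5=T, B5=F, B6=F, B7=T, B8=F, B9=E, B10=F, B11=F
#4 (k=3, n=3) -> B2->E, B1->F, B4->T, B5->T, B5->T, B5->T, B5->F, B6->T, B7->T, B9->E, B8->F, B10->F, B11->F; covered: B1=F, B2=E, B4=T, B5=T, B5=F, B6=T, B7=T, B8=F, B9=E, B10=F, B11=F
#5 (k=12, n=3) -> B2->E, B1->F, B4->T, B5->T, B5->T, B5->T, B5->T, B5->F, B6->F, B7->T, B9->S, B8->F, B10->F, B11->F; covered: B1=F, B2=E, B4=T, B5=T, B5=F, B6=F, B7=T, B8=F, B9=S, B10=F, B11=F
#6 (k=7, n=12) -> B2->E, B1->T, B3->T, B5->T, B5->T, B5->T, B5->F, B6->T, B7->T, B9->E, B8->T, B10->F, B11->F; covered: B1=T, B2=E, B3=T, B5=T, B5=F, B6=T, B7=T, B8=T, B9=E, B10=F, B11=F
#7 (k=7, n=4) -> B2->E, B1->T, B3->T, B5->T, B5->T, B5->T, B5->F, B6->T, B7->T, B9->E, B8->T, B10->F, B11->F; covered: B1=T, B2=E, B3=T, B5=T, B5=F, B6=T, B7=T, B8=T, B9=E, B10=F, B11=F
#8 (k=5, n=7) -> B2->E, B1->F, B4->F, B5->T, B5->T, B5->T, B5->T, B5->F, B6->T, B7->T, B9->E, B8->F, B10->T; covered: B1=F, B2=E, B4=F, B5=T, B5=F, B6=T, B7=T, B8=F, B9=E, B10=T
#9 (k=4, n=11) -> B2->E, B1->F, B4->F, B5->T, B5->T, B5->T, B5->T, B5->F, B6->F, B7->T, B9->E, B8->F, B10->F, B11->F; covered: B1=F, B2=E, B4=F, B5=T, B5=F, B6=F, B7=T, B8=F, B9=E, B10=F, B11=F
#10 (k=8, n=5) -> B2->E, B1->F, B4->T, B5->T, B5->T, B5->T, B5->T, B5->F, B6->F, B7->T, B9->S, B8->F, B10->T; covered: B1=F, B2=E, B4=T, B5=T, B5=F, B6=F, B7=T, B8=F, B9=S, B10=T
the full pool covers 18 outcomes: B1=T, B1=F, B2=E, B3=T, B4=T, B4=F, B5=T, B5=F, B6=T, B6=F, B7=T, B8=T, B8=F, B9=S, B9=E, B10=T, B10=F, B11=F
every size-1 subset falls short of the 18 outcomes (best: 11/18)
every size-2 subset falls short of the 18 outcomes (best: 17/18)
at size 3, {2, 6, 8} reaches all 18 outcomes; every lexicographically earlier size-3 subset fails

Answer: 2, 6, 8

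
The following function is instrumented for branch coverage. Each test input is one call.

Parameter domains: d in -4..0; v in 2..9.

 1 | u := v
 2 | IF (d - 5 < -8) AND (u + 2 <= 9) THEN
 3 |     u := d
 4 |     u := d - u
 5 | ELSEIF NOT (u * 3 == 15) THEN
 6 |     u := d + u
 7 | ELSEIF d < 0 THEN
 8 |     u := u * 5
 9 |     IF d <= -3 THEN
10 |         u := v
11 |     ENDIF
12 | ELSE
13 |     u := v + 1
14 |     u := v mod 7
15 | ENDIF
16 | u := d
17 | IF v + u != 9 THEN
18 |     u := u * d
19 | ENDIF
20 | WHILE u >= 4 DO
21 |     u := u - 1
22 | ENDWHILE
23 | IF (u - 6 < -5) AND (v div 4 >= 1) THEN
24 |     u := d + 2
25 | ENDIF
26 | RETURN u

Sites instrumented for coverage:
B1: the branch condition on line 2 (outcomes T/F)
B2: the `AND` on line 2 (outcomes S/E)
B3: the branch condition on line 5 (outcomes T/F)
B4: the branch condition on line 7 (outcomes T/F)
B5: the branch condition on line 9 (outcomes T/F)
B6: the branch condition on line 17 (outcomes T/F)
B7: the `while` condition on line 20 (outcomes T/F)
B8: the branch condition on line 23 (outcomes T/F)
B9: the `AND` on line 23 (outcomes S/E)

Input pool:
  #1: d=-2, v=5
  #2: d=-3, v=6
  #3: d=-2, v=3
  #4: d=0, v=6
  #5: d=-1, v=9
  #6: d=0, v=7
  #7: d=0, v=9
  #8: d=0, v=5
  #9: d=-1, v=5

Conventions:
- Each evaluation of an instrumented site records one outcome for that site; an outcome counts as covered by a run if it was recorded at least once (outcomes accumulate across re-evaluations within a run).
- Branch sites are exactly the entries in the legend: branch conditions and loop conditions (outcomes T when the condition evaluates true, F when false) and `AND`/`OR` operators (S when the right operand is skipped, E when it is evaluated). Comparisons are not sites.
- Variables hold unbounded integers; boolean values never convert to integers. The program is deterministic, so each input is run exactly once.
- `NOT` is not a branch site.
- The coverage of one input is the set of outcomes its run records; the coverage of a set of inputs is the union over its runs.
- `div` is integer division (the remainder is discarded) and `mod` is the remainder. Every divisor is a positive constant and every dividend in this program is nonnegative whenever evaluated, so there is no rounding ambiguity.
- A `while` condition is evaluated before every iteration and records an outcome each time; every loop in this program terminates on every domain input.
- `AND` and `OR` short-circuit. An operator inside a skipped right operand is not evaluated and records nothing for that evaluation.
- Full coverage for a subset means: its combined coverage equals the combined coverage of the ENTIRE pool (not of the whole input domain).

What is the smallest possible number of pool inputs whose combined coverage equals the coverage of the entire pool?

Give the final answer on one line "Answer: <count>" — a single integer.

test 1 (d=-2, v=5) hits B1=F, B2=S, B3=F, B4=T, B5=F, B6=T, B7=T, B7=F, B8=F, B9=S
test 2 (d=-3, v=6) hits B1=F, B2=S, B3=T, B6=T, B7=T, B7=F, B8=F, B9=S
test 3 (d=-2, v=3) hits B1=F, B2=S, B3=T, B6=T, B7=T, B7=F, B8=F, B9=S
test 4 (d=0, v=6) hits B1=F, B2=S, B3=T, B6=T, B7=F, B8=T, B9=E
test 5 (d=-1, v=9) hits B1=F, B2=S, B3=T, B6=T, B7=F, B8=F, B9=S
test 6 (d=0, v=7) hits B1=F, B2=S, B3=T, B6=T, B7=F, B8=T, B9=E
test 7 (d=0, v=9) hits B1=F, B2=S, B3=T, B6=F, B7=F, B8=T, B9=E
test 8 (d=0, v=5) hits B1=F, B2=S, B3=F, B4=F, B6=T, B7=F, B8=T, B9=E
test 9 (d=-1, v=5) hits B1=F, B2=S, B3=F, B4=T, B5=F, B6=T, B7=F, B8=F, B9=S
together the pool reaches 15 outcomes: B1=F, B2=S, B3=T, B3=F, B4=T, B4=F, B5=F, B6=T, B6=F, B7=T, B7=F, B8=T, B8=F, B9=S, B9=E
checked all size-1 subsets: none covers 15 outcomes (max 10/15)
checked all size-2 subsets: none covers 15 outcomes (max 14/15)
inputs {1, 7, 8} (size 3) cover everything; no size-3 subset with a lexicographically smaller index list covers all 15

Answer: 3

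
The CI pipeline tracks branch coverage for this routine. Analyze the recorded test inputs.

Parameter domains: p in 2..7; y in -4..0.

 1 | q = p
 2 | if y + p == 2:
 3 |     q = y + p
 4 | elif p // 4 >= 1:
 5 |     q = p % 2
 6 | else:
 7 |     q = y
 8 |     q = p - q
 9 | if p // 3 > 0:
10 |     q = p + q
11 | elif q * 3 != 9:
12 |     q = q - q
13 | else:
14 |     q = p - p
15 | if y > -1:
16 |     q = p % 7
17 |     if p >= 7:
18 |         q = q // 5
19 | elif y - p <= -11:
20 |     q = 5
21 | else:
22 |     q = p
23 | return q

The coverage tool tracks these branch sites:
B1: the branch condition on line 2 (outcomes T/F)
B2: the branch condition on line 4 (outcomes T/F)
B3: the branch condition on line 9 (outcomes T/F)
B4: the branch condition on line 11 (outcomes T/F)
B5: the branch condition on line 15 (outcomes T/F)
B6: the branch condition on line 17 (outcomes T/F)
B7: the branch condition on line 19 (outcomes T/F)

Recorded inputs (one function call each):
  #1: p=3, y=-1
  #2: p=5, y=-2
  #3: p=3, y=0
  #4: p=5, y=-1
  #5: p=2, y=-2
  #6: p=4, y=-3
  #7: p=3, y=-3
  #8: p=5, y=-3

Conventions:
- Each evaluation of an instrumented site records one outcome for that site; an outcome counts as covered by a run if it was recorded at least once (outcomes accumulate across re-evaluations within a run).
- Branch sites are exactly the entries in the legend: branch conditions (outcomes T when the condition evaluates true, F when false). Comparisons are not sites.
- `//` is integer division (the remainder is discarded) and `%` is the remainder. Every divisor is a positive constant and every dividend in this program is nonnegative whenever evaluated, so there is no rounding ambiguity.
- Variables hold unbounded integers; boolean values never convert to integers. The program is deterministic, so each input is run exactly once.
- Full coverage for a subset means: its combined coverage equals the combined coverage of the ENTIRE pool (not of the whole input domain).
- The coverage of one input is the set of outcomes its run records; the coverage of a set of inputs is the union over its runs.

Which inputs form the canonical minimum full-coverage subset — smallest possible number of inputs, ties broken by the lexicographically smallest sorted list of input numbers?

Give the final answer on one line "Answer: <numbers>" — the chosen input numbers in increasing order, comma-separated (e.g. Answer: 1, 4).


run #1 (p=3, y=-1) runs B1->T, B3->T, B5->F, B7->F; records B1=T, B3=T, B5=F, B7=F
run #2 (p=5, y=-2) runs B1->F, B2->T, B3->T, B5->F, B7->F; records B1=F, B2=T, B3=T, B5=F, B7=F
run #3 (p=3, y=0) runs B1->F, B2->F, B3->T, B5->T, B6->F; records B1=F, B2=F, B3=T, B5=T, B6=F
run #4 (p=5, y=-1) runs B1->F, B2->T, B3->T, B5->F, B7->F; records B1=F, B2=T, B3=T, B5=F, B7=F
run #5 (p=2, y=-2) runs B1->F, B2->F, B3->F, B4->T, B5->F, B7->F; records B1=F, B2=F, B3=F, B4=T, B5=F, B7=F
run #6 (p=4, y=-3) runs B1->F, B2->T, B3->T, B5->F, B7->F; records B1=F, B2=T, B3=T, B5=F, B7=F
run #7 (p=3, y=-3) runs B1->F, B2->F, B3->T, B5->F, B7->F; records B1=F, B2=F, B3=T, B5=F, B7=F
run #8 (p=5, y=-3) runs B1->T, B3->T, B5->F, B7->F; records B1=T, B3=T, B5=F, B7=F
union over all inputs: B1=T, B1=F, B2=T, B2=F, B3=T, B3=F, B4=T, B5=T, B5=F, B6=F, B7=F (11 outcomes)
every size-1 subset falls short of the 11 outcomes (best: 6/11)
every size-2 subset falls short of the 11 outcomes (best: 9/11)
every size-3 subset falls short of the 11 outcomes (best: 10/11)
inputs {1, 2, 3, 5} (size 4) cover everything; no size-4 subset with a lexicographically smaller index list covers all 11
Answer: 1, 2, 3, 5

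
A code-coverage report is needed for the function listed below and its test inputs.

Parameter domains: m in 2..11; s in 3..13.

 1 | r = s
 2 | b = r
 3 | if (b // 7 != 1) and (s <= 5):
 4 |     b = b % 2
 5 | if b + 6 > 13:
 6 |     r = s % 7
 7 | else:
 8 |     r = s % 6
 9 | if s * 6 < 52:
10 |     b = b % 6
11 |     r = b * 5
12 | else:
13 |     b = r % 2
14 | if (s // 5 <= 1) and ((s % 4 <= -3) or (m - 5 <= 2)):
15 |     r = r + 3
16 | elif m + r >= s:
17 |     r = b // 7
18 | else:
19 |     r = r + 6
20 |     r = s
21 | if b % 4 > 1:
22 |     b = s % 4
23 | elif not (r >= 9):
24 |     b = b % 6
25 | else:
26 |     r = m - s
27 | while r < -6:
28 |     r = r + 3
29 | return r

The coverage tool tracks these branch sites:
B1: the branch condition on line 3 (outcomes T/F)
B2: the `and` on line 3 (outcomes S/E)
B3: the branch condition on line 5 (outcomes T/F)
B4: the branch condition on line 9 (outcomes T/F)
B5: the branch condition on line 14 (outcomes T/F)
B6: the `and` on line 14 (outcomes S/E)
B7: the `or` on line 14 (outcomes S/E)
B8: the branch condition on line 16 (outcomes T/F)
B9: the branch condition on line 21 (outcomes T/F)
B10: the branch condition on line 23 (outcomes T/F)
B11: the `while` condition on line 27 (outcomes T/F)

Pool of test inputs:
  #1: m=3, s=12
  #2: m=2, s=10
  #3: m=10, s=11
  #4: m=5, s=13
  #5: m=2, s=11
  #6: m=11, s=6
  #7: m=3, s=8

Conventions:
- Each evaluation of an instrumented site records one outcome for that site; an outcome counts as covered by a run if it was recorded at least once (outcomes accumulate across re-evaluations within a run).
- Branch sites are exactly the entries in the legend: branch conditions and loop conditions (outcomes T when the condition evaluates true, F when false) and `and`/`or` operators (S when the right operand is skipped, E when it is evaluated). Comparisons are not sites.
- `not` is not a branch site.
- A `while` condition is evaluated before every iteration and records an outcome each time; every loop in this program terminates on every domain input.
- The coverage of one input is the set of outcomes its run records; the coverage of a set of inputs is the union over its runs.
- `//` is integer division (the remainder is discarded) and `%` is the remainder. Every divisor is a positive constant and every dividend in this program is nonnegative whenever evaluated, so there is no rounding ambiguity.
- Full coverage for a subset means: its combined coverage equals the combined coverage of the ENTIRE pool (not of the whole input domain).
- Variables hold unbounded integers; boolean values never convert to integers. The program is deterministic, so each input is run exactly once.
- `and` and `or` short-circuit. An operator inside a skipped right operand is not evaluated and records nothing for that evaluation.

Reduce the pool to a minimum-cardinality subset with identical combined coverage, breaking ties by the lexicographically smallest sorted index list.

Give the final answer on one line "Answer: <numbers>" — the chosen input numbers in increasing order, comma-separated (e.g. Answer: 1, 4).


run #1 (m=3, s=12) runs B2->S, B1->F, B3->T, B4->F, B6->S, B5->F, B8->F, B9->F, B10->F, B11->T, B11->F; records B1=F, B2=S, B3=T, B4=F, B5=F, B6=S, B8=F, B9=F, B10=F, B11=T, B11=F
run #2 (m=2, s=10) runs B2->S, B1->F, B3->T, B4->F, B6->S, B5->F, B8->F, B9->F, B10->F, B11->T, B11->F; records B1=F, B2=S, B3=T, B4=F, B5=F, B6=S, B8=F, B9=F, B10=F, B11=T, B11=F
run #3 (m=10, s=11) runs B2->S, B1->F, B3->T, B4->F, B6->S, B5->F, B8->T, B9->F, B10->T, B11->F; records B1=F, B2=S, B3=T, B4=F, B5=F, B6=S, B8=T, B9=F, B10=T, B11=F
run #4 (m=5, s=13) runs B2->S, B1->F, B3->T, B4->F, B6->S, B5->F, B8->F, B9->F, B10->F, B11->T, B11->F; records B1=F, B2=S, B3=T, B4=F, B5=F, B6=S, B8=F, B9=F, B10=F, B11=T, B11=F
run #5 (m=2, s=11) runs B2->S, B1->F, B3->T, B4->F, B6->S, B5->F, B8->F, B9->F, B10->F, B11->T, B11->F; records B1=F, B2=S, B3=T, B4=F, B5=F, B6=S, B8=F, B9=F, B10=F, B11=T, B11=F
run #6 (m=11, s=6) runs B2->E, B1->F, B3->F, B4->T, B6->E, B7->E, B5->F, B8->T, B9->F, B10->T, B11->F; records B1=F, B2=E, B3=F, B4=T, B5=F, B6=E, B7=E, B8=T, B9=F, B10=T, B11=F
run #7 (m=3, s=8) runs B2->S, B1->F, B3->T, B4->T, B6->E, B7->E, B5->T, B9->T, B11->F; records B1=F, B2=S, B3=T, B4=T, B5=T, B6=E, B7=E, B9=T, B11=F
union over all inputs: B1=F, B2=S, B2=E, B3=T, B3=F, B4=T, B4=F, B5=T, B5=F, B6=S, B6=E, B7=E, B8=T, B8=F, B9=T, B9=F, B10=T, B10=F, B11=T, B11=F (20 outcomes)
no size-1 subset reaches all 20 outcomes (best union: 11/20)
no size-2 subset reaches all 20 outcomes (best union: 18/20)
size 3: inputs {1, 6, 7} cover all 20 outcomes, and no lexicographically smaller subset of this size does
Answer: 1, 6, 7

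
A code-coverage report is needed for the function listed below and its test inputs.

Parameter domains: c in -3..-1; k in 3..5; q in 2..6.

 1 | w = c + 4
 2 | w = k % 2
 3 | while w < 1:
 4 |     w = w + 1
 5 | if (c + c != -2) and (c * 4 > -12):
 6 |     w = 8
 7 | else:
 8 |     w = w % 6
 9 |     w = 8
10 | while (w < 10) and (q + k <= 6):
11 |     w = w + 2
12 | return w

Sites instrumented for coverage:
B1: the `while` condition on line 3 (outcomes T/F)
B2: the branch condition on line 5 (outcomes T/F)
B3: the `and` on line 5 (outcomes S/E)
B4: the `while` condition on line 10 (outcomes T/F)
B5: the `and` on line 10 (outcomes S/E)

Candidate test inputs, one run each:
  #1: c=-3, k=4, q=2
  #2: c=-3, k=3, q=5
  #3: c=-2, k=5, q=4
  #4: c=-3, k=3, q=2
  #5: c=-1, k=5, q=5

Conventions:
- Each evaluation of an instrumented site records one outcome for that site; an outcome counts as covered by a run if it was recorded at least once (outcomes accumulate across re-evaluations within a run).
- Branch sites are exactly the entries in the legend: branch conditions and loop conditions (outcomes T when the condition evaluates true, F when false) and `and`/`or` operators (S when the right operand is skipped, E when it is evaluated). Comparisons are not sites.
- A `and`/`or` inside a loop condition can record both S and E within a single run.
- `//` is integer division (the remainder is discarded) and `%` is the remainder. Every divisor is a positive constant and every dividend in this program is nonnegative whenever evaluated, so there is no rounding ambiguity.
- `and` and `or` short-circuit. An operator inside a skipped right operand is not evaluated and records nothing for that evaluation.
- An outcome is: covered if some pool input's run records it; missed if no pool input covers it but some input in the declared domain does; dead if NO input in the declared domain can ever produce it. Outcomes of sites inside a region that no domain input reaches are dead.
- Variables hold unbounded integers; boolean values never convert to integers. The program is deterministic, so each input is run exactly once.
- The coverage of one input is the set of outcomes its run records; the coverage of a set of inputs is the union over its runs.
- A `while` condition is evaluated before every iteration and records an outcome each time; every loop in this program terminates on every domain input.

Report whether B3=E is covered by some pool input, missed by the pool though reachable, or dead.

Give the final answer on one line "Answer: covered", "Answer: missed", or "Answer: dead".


B3=E is recorded by pool input(s) 1, 2, 3, 4 -> covered
Answer: covered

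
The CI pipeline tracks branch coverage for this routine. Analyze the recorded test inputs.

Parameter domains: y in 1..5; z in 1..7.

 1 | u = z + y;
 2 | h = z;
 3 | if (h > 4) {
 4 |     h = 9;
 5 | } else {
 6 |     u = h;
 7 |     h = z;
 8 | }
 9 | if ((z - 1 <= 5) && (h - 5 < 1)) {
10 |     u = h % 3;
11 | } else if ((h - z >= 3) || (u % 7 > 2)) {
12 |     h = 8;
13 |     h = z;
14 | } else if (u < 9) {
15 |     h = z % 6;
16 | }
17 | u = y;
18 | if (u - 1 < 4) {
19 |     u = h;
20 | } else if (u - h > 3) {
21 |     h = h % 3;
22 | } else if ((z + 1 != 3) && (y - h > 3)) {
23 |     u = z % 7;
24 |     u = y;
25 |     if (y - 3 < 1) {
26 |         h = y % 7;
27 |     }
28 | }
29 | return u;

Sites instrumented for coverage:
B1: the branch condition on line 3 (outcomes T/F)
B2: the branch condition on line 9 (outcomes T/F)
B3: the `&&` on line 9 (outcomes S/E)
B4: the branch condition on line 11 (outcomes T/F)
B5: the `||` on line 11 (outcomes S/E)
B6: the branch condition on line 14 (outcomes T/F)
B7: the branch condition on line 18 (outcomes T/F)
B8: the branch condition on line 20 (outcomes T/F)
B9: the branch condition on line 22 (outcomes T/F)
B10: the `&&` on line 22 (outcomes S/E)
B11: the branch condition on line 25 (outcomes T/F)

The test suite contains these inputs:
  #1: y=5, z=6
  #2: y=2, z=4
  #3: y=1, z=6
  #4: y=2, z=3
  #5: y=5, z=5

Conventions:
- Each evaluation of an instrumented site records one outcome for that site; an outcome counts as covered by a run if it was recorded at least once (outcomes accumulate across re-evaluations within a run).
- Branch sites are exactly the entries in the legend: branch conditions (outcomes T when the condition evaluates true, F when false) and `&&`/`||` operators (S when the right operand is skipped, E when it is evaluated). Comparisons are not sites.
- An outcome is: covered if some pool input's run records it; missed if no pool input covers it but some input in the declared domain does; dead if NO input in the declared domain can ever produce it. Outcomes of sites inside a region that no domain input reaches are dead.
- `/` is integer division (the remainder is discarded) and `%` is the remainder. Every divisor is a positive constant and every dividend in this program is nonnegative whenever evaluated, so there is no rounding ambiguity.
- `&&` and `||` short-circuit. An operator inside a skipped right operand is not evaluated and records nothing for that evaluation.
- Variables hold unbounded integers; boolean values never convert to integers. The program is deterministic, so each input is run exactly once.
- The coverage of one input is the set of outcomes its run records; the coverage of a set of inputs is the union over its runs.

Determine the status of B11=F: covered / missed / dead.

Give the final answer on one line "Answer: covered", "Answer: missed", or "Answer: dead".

no pool input records B11=F
checking all 35 inputs in the declared domain: B11=F is never recorded -> dead

Answer: dead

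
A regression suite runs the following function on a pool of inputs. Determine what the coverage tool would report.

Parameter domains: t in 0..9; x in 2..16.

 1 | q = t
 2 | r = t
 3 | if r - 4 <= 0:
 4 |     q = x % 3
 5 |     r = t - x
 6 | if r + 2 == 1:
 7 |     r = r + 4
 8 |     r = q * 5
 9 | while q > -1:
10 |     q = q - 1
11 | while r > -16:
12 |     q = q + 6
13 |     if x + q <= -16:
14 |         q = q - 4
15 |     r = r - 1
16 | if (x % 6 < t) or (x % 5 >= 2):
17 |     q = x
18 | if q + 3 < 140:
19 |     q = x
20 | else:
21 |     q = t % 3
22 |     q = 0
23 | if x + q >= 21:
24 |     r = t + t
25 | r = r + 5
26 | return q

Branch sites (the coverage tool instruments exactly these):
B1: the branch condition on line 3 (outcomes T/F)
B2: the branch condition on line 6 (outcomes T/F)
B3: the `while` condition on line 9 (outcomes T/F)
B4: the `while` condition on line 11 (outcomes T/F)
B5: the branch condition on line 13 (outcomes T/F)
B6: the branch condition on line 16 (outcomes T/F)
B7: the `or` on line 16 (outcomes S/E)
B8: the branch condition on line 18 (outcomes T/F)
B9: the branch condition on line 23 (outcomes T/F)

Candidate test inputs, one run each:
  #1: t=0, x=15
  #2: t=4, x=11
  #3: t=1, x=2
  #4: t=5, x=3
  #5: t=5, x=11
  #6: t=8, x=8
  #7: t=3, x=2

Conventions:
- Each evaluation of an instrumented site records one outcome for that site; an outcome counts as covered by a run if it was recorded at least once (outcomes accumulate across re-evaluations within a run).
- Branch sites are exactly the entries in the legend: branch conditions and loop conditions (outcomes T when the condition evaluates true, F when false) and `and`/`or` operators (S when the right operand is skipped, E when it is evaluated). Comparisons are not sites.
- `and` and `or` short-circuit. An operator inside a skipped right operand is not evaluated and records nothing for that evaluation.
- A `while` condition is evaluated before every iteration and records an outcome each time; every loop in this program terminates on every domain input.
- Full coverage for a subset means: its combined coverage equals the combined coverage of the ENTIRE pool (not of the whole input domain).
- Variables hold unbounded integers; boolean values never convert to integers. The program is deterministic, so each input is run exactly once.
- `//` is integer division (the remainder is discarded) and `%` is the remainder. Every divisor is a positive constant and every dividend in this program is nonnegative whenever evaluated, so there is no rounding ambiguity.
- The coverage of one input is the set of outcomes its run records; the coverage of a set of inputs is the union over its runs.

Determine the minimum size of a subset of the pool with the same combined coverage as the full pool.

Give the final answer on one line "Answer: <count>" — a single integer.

test 1 (t=0, x=15) fires B1->T, B2->F, B3->T, B3->F, B4->T, B5->F, B4->F, B7->E, B6->F, B8->T, B9->T; hits B1=T, B2=F, B3=T, B3=F, B4=T, B4=F, B5=F, B6=F, B7=E, B8=T, B9=T
test 2 (t=4, x=11) fires B1->T, B2->F, B3->T, B3->T, B3->T, B3->F, B4->T, B5->F, B4->T, B5->F, B4->T, B5->F, B4->T, B5->F, ...; hits B1=T, B2=F, B3=T, B3=F, B4=T, B4=F, B5=F, B6=F, B7=E, B8=T, B9=T
test 3 (t=1, x=2) fires B1->T, B2->T, B3->T, B3->T, B3->T, B3->F, B4->T, B5->F, B4->T, B5->F, B4->T, B5->F, B4->T, B5->F, ...; hits B1=T, B2=T, B3=T, B3=F, B4=T, B4=F, B5=F, B6=T, B7=E, B8=T, B9=F
test 4 (t=5, x=3) fires B1->F, B2->F, B3->T, B3->T, B3->T, B3->T, B3->T, B3->T, B3->F, B4->T, B5->F, B4->T, B5->F, B4->T, ...; hits B1=F, B2=F, B3=T, B3=F, B4=T, B4=F, B5=F, B6=T, B7=S, B8=T, B9=F
test 5 (t=5, x=11) fires B1->F, B2->F, B3->T, B3->T, B3->T, B3->T, B3->T, B3->T, B3->F, B4->T, B5->F, B4->T, B5->F, B4->T, ...; hits B1=F, B2=F, B3=T, B3=F, B4=T, B4=F, B5=F, B6=F, B7=E, B8=T, B9=T
test 6 (t=8, x=8) fires B1->F, B2->F, B3->T, B3->T, B3->T, B3->T, B3->T, B3->T, B3->T, B3->T, B3->T, B3->F, B4->T, B5->F, ...; hits B1=F, B2=F, B3=T, B3=F, B4=T, B4=F, B5=F, B6=T, B7=S, B8=T, B9=F
test 7 (t=3, x=2) fires B1->T, B2->F, B3->T, B3->T, B3->T, B3->F, B4->T, B5->F, B4->T, B5->F, B4->T, B5->F, B4->T, B5->F, ...; hits B1=T, B2=F, B3=T, B3=F, B4=T, B4=F, B5=F, B6=T, B7=S, B8=T, B9=F
pool-wide coverage (16 outcomes): B1=T, B1=F, B2=T, B2=F, B3=T, B3=F, B4=T, B4=F, B5=F, B6=T, B6=F, B7=S, B7=E, B8=T, B9=T, B9=F
size 1 is not enough: best union over all size-1 subsets is 11/16
size 2 is not enough: best union over all size-2 subsets is 15/16
inputs {1, 3, 4} (size 3) cover everything; no size-3 subset with a lexicographically smaller index list covers all 16

Answer: 3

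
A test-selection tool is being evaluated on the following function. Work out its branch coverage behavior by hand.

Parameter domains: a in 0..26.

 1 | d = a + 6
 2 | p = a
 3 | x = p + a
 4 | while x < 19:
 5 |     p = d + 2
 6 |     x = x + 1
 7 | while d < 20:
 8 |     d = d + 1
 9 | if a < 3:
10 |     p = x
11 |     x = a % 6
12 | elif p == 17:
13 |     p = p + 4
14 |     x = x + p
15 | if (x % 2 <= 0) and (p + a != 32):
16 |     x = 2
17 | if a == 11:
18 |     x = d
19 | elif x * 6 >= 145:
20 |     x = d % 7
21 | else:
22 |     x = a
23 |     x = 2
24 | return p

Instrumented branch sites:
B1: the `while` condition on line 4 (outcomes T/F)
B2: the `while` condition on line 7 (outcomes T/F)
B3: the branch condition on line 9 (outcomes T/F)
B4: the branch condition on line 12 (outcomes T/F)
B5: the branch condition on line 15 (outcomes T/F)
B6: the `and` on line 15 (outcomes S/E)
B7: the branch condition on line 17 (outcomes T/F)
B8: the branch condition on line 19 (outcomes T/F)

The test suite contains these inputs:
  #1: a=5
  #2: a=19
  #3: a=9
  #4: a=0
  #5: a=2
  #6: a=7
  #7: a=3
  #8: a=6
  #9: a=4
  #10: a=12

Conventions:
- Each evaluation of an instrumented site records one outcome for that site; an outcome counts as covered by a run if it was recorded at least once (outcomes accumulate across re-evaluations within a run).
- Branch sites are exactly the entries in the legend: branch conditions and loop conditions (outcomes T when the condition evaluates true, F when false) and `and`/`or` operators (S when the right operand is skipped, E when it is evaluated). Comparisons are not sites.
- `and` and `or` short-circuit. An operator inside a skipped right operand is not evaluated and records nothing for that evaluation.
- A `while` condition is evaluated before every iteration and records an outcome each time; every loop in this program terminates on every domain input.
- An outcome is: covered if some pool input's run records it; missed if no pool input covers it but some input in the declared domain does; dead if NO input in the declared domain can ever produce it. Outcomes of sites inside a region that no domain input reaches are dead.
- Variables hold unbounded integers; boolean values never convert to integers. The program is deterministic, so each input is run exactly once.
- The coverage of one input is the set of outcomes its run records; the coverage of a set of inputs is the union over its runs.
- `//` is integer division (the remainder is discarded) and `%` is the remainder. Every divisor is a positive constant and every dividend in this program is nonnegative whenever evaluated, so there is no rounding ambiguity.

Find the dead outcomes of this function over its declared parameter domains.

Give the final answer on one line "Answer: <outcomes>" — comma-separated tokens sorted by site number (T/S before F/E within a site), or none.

running all 27 domain inputs and tallying outcomes:
  reachable outcomes have witnesses, e.g. B1=T (e.g. a=0), B1=F (e.g. a=0), B2=T (e.g. a=0), B2=F (e.g. a=0)

Answer: none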